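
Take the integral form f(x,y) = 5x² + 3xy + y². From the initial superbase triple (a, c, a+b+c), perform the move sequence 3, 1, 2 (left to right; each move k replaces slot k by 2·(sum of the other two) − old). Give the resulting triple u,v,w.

start (5,1,9) = (f(1,0),f(0,1),f(1,1))
replace slot 3: 2·(5+1) − 9 = 3 → (5,1,3)
replace slot 1: 2·(1+3) − 5 = 3 → (3,1,3)
replace slot 2: 2·(3+3) − 1 = 11 → (3,11,3)

3,11,3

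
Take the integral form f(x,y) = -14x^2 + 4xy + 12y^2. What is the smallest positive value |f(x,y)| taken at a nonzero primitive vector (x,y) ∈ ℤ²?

river: ρ → (12,20,-6)
river: ρ → (-6,16,18)
river: ρ → (18,20,-4)
river: ρ → (-4,20,18)
river: ρ → (18,16,-6)
river: ρ → (-6,20,12)
river: ρ → (12,4,-14)
river: ρ → (-14,24,2)
river: ρ → (2,24,-14)
river: ρ → (-14,4,12)
closes: descent 0, river 10
min |a| on river = 2

2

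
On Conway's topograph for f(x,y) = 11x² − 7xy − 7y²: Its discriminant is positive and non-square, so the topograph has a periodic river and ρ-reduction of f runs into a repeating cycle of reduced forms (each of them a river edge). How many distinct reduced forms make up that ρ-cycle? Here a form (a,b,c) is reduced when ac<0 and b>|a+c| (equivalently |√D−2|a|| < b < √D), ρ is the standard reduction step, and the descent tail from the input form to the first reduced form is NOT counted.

D = 357, ⌊√D⌋ = 18
descent: ρ → (-7,7,11)  [lands on river]
river: ρ → (11,15,-3)
river: ρ → (-3,15,11)
river: ρ → (11,7,-7)
ρ-cycle length = 4 (tail of 1 descent step not counted)

4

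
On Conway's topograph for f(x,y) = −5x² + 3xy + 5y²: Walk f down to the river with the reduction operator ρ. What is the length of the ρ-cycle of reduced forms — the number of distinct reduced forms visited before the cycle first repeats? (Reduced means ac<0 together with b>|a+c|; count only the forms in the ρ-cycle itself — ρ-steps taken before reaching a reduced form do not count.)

D = 109, ⌊√D⌋ = 10
river: ρ → (5,7,-3)
river: ρ → (-3,5,7)
river: ρ → (7,9,-1)
river: ρ → (-1,9,7)
river: ρ → (7,5,-3)
river: ρ → (-3,7,5)
river: ρ → (5,3,-5)
river: ρ → (-5,7,3)
river: ρ → (3,5,-7)
river: ρ → (-7,9,1)
river: ρ → (1,9,-7)
river: ρ → (-7,5,3)
river: ρ → (3,7,-5)
river: ρ → (-5,3,5)
ρ-cycle length = 14 (tail of 0 descent steps not counted)

14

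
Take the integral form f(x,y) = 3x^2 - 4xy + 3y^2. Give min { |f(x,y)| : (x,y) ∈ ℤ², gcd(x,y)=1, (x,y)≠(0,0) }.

translate: b→2 (≡-4 mod 6), so (3,-4,3)→(3,2,2)
flip: (3,2,2)→(2,-2,3)
translate: b→2 (≡-2 mod 4), so (2,-2,3)→(2,2,3)
reduced (well bottom): (2,2,3) with a≤c, −a<b≤a
well minimum = a = 2

2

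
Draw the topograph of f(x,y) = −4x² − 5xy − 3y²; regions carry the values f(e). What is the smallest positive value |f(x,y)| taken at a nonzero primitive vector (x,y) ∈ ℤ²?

translate: b→-3 (≡5 mod 8), so (4,5,3)→(4,-3,2)
flip: (4,-3,2)→(2,3,4)
translate: b→-1 (≡3 mod 4), so (2,3,4)→(2,-1,3)
reduced (well bottom): (2,-1,3) with a≤c, −a<b≤a
well minimum |f| = |-2| = 2 (negative-definite)

2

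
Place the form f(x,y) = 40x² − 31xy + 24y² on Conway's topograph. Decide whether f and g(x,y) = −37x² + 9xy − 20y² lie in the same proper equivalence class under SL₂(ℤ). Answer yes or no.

D₁ = -2879, D₂ = -2879
f: flip: (40,-31,24)→(24,31,40)
f: translate: b→-17 (≡31 mod 48), so (24,31,40)→(24,-17,33)
f: reduced (well bottom): (24,-17,33) with a≤c, −a<b≤a
g is negative-definite; reduce −g:
−g: flip: (37,-9,20)→(20,9,37)
−g: reduced (well bottom): (20,9,37) with a≤c, −a<b≤a
flip sign back: reduced form of g is (-20,-9,-37)
reduced forms (24, -17, 33) vs (-20, -9, -37) ⇒ inequivalent

no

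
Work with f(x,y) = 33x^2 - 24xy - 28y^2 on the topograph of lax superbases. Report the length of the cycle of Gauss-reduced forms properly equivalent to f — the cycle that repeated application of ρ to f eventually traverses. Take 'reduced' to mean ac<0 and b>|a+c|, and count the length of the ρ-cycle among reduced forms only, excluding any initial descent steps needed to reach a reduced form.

D = 4272, ⌊√D⌋ = 65
descent: ρ → (-28,24,33)  [lands on river]
river: ρ → (33,42,-19)
river: ρ → (-19,34,41)
river: ρ → (41,48,-12)
river: ρ → (-12,48,41)
river: ρ → (41,34,-19)
river: ρ → (-19,42,33)
river: ρ → (33,24,-28)
river: ρ → (-28,32,29)
river: ρ → (29,26,-31)
river: ρ → (-31,36,24)
river: ρ → (24,60,-7)
river: ρ → (-7,52,56)
river: ρ → (56,60,-3)
river: ρ → (-3,60,56)
river: ρ → (56,52,-7)
river: ρ → (-7,60,24)
river: ρ → (24,36,-31)
river: ρ → (-31,26,29)
river: ρ → (29,32,-28)
ρ-cycle length = 20 (tail of 1 descent step not counted)

20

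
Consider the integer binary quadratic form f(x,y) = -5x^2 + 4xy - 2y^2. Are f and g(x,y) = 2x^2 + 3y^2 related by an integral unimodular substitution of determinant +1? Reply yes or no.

D₁ = -24, D₂ = -24
f is negative-definite; reduce −f:
−f: flip: (5,-4,2)→(2,4,5)
−f: translate: b→0 (≡4 mod 4), so (2,4,5)→(2,0,3)
−f: reduced (well bottom): (2,0,3) with a≤c, −a<b≤a
flip sign back: reduced form of f is (-2,0,-3)
g: reduced (well bottom): (2,0,3) with a≤c, −a<b≤a
reduced forms (-2, 0, -3) vs (2, 0, 3) ⇒ inequivalent

no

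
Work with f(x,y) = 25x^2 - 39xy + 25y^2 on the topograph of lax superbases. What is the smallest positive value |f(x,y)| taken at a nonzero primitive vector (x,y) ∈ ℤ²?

translate: b→11 (≡-39 mod 50), so (25,-39,25)→(25,11,11)
flip: (25,11,11)→(11,-11,25)
translate: b→11 (≡-11 mod 22), so (11,-11,25)→(11,11,25)
reduced (well bottom): (11,11,25) with a≤c, −a<b≤a
well minimum = a = 11

11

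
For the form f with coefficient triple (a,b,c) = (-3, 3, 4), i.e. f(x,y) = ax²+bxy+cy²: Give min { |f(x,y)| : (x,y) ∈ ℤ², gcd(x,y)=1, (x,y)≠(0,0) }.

river: ρ → (4,5,-2)
river: ρ → (-2,7,1)
river: ρ → (1,7,-2)
river: ρ → (-2,5,4)
river: ρ → (4,3,-3)
river: ρ → (-3,3,4)
closes: descent 0, river 6
min |a| on river = 1

1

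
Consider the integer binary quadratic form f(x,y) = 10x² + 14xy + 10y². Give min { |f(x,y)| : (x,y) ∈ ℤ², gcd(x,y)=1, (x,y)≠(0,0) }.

translate: b→-6 (≡14 mod 20), so (10,14,10)→(10,-6,6)
flip: (10,-6,6)→(6,6,10)
reduced (well bottom): (6,6,10) with a≤c, −a<b≤a
well minimum = a = 6

6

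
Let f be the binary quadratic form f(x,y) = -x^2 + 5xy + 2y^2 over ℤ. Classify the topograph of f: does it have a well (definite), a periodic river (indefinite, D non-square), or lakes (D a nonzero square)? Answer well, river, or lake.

D = b²−4ac = 5² − 4·(-1)·2 = 33
D > 0 non-square ⇒ indefinite ⇒ periodic river

river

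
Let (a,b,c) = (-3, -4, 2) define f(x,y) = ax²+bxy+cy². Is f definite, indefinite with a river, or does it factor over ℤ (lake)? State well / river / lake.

D = b²−4ac = (-4)² − 4·(-3)·2 = 40
D > 0 non-square ⇒ indefinite ⇒ periodic river

river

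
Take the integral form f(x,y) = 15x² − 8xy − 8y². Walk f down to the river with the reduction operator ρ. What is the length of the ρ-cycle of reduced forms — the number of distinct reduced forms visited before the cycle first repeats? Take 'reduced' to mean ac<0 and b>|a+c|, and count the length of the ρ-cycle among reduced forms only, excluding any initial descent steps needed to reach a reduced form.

D = 544, ⌊√D⌋ = 23
descent: ρ → (-8,8,15)  [lands on river]
river: ρ → (15,22,-1)
river: ρ → (-1,22,15)
river: ρ → (15,8,-8)
ρ-cycle length = 4 (tail of 1 descent step not counted)

4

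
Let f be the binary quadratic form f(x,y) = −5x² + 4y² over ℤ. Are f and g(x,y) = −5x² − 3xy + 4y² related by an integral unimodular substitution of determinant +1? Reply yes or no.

D₁ = 80, D₂ = 89
discriminants differ ⇒ not SL₂(ℤ)-equivalent

no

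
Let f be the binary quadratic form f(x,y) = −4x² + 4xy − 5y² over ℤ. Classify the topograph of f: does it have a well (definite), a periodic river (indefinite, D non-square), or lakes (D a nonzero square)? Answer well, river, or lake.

D = b²−4ac = 4² − 4·(-4)·(-5) = -64
D < 0 ⇒ definite ⇒ every region one sign ⇒ single well

well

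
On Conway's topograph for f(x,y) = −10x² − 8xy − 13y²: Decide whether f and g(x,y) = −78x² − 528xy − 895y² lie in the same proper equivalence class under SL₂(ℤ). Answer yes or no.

D₁ = -456, D₂ = -456
f is negative-definite; reduce −f:
−f: reduced (well bottom): (10,8,13) with a≤c, −a<b≤a
flip sign back: reduced form of f is (-10,-8,-13)
g is negative-definite; reduce −g:
−g: translate: b→60 (≡528 mod 156), so (78,528,895)→(78,60,13)
−g: flip: (78,60,13)→(13,-60,78)
−g: translate: b→-8 (≡-60 mod 26), so (13,-60,78)→(13,-8,10)
−g: flip: (13,-8,10)→(10,8,13)
−g: reduced (well bottom): (10,8,13) with a≤c, −a<b≤a
flip sign back: reduced form of g is (-10,-8,-13)
reduced forms (-10, -8, -13) vs (-10, -8, -13) ⇒ equivalent

yes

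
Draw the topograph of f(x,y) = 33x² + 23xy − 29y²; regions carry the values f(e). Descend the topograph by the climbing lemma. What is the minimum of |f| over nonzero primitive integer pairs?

river: ρ → (-29,35,27)
river: ρ → (27,19,-37)
river: ρ → (-37,55,9)
river: ρ → (9,53,-43)
river: ρ → (-43,33,19)
river: ρ → (19,43,-33)
river: ρ → (-33,23,29)
river: ρ → (29,35,-27)
river: ρ → (-27,19,37)
river: ρ → (37,55,-9)
river: ρ → (-9,53,43)
river: ρ → (43,33,-19)
river: ρ → (-19,43,33)
river: ρ → (33,23,-29)
closes: descent 0, river 14
min |a| on river = 9

9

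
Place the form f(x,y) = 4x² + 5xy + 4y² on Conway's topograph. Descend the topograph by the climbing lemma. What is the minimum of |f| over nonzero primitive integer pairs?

translate: b→-3 (≡5 mod 8), so (4,5,4)→(4,-3,3)
flip: (4,-3,3)→(3,3,4)
reduced (well bottom): (3,3,4) with a≤c, −a<b≤a
well minimum = a = 3

3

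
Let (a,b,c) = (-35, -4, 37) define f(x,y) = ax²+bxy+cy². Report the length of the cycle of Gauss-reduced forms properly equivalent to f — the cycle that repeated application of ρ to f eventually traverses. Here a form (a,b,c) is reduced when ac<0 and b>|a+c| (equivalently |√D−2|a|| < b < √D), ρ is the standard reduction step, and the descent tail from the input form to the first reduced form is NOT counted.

D = 5196, ⌊√D⌋ = 72
descent: ρ → (37,4,-35)  [lands on river]
river: ρ → (-35,66,6)
river: ρ → (6,66,-35)
river: ρ → (-35,4,37)
river: ρ → (37,70,-2)
river: ρ → (-2,70,37)
ρ-cycle length = 6 (tail of 1 descent step not counted)

6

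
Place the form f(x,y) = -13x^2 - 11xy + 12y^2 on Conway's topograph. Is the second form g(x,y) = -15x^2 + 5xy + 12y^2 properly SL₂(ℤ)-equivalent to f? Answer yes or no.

D₁ = 745, D₂ = 745
river cycle of f (length 18): (12, 11, -13), (-13, 15, 10), (10, 25, -3), (-3, 23, 18), (18, 13, -8), (-8, 19, 12), (12, 5, -15), (-15, 25, 2), (2, 27, -2), (-2, 25, 15), … (8 more)
river cycle of g (length 18): (12, 19, -8), (-8, 13, 18), (18, 23, -3), (-3, 25, 10), (10, 15, -13), (-13, 11, 12), (12, 13, -12), (-12, 11, 13), (13, 15, -10), (-10, 25, 3), … (8 more)
cycles differ ⇒ inequivalent

no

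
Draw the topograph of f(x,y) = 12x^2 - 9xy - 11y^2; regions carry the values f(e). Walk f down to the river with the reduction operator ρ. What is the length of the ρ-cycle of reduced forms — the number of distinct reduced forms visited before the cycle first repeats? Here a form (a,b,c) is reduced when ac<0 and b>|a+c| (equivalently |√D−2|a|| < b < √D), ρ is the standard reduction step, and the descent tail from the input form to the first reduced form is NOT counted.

D = 609, ⌊√D⌋ = 24
descent: ρ → (-11,9,12)  [lands on river]
river: ρ → (12,15,-8)
river: ρ → (-8,17,10)
river: ρ → (10,23,-2)
river: ρ → (-2,21,21)
river: ρ → (21,21,-2)
river: ρ → (-2,23,10)
river: ρ → (10,17,-8)
river: ρ → (-8,15,12)
river: ρ → (12,9,-11)
river: ρ → (-11,13,10)
river: ρ → (10,7,-14)
river: ρ → (-14,21,3)
river: ρ → (3,21,-14)
river: ρ → (-14,7,10)
river: ρ → (10,13,-11)
ρ-cycle length = 16 (tail of 1 descent step not counted)

16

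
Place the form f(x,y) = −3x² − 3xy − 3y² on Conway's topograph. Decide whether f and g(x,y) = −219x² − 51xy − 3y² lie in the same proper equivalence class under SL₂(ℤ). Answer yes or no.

D₁ = -27, D₂ = -27
f is negative-definite; reduce −f:
−f: reduced (well bottom): (3,3,3) with a≤c, −a<b≤a
flip sign back: reduced form of f is (-3,-3,-3)
g is negative-definite; reduce −g:
−g: flip: (219,51,3)→(3,-51,219)
−g: translate: b→3 (≡-51 mod 6), so (3,-51,219)→(3,3,3)
−g: reduced (well bottom): (3,3,3) with a≤c, −a<b≤a
flip sign back: reduced form of g is (-3,-3,-3)
reduced forms (-3, -3, -3) vs (-3, -3, -3) ⇒ equivalent

yes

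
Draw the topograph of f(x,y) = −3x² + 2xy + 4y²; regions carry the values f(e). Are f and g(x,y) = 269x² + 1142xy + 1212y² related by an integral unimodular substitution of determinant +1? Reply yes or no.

D₁ = 52, D₂ = 52
river cycle of f (length 10): (4, 6, -1), (-1, 6, 4), (4, 2, -3), (-3, 4, 3), (3, 2, -4), (-4, 6, 1), (1, 6, -4), (-4, 2, 3), (3, 4, -3), (-3, 2, 4)
river cycle of g (length 10): (4, 6, -1), (-1, 6, 4), (4, 2, -3), (-3, 4, 3), (3, 2, -4), (-4, 6, 1), (1, 6, -4), (-4, 2, 3), (3, 4, -3), (-3, 2, 4)
cycles coincide ⇒ equivalent

yes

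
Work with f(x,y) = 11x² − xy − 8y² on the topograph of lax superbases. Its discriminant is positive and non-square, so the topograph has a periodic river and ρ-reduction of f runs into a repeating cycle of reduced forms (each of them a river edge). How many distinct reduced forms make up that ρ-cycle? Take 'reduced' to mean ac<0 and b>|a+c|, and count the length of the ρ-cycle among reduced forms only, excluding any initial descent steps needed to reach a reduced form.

D = 353, ⌊√D⌋ = 18
descent: ρ → (-8,17,2)  [lands on river]
river: ρ → (2,15,-16)
river: ρ → (-16,17,1)
river: ρ → (1,17,-16)
river: ρ → (-16,15,2)
river: ρ → (2,17,-8)
river: ρ → (-8,15,4)
river: ρ → (4,17,-4)
river: ρ → (-4,15,8)
river: ρ → (8,17,-2)
river: ρ → (-2,15,16)
river: ρ → (16,17,-1)
river: ρ → (-1,17,16)
river: ρ → (16,15,-2)
river: ρ → (-2,17,8)
river: ρ → (8,15,-4)
river: ρ → (-4,17,4)
river: ρ → (4,15,-8)
ρ-cycle length = 18 (tail of 1 descent step not counted)

18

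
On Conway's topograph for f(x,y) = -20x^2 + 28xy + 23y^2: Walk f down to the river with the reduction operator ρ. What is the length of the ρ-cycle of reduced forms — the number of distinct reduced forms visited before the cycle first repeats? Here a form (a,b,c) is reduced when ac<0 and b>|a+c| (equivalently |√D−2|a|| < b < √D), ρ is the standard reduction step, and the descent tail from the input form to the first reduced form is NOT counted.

D = 2624, ⌊√D⌋ = 51
river: ρ → (23,18,-25)
river: ρ → (-25,32,16)
river: ρ → (16,32,-25)
river: ρ → (-25,18,23)
river: ρ → (23,28,-20)
river: ρ → (-20,12,31)
river: ρ → (31,50,-1)
river: ρ → (-1,50,31)
river: ρ → (31,12,-20)
river: ρ → (-20,28,23)
ρ-cycle length = 10 (tail of 0 descent steps not counted)

10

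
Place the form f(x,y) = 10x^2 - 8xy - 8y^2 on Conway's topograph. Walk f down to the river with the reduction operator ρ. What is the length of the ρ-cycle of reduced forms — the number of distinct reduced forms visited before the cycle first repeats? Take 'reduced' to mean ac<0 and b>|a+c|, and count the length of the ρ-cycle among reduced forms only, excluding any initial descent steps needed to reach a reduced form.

D = 384, ⌊√D⌋ = 19
descent: ρ → (-8,8,10)  [lands on river]
river: ρ → (10,12,-6)
river: ρ → (-6,12,10)
river: ρ → (10,8,-8)
ρ-cycle length = 4 (tail of 1 descent step not counted)

4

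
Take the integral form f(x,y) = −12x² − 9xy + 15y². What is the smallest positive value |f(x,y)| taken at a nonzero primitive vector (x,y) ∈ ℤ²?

descent: ρ → (15,9,-12)  [lands on river]
river: ρ → (-12,15,12)
river: ρ → (12,9,-15)
river: ρ → (-15,21,6)
river: ρ → (6,27,-3)
river: ρ → (-3,27,6)
river: ρ → (6,21,-15)
river: ρ → (-15,9,12)
river: ρ → (12,15,-12)
river: ρ → (-12,9,15)
river: ρ → (15,21,-6)
river: ρ → (-6,27,3)
river: ρ → (3,27,-6)
river: ρ → (-6,21,15)
closes: descent 1, river 14
min |a| on river = 3

3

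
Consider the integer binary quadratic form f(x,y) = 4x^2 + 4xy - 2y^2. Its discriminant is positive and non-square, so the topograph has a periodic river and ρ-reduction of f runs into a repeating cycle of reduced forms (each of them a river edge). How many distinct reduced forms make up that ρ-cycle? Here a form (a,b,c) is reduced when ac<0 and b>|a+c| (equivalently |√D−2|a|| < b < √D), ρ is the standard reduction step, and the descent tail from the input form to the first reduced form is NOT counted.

D = 48, ⌊√D⌋ = 6
river: ρ → (-2,4,4)
river: ρ → (4,4,-2)
ρ-cycle length = 2 (tail of 0 descent steps not counted)

2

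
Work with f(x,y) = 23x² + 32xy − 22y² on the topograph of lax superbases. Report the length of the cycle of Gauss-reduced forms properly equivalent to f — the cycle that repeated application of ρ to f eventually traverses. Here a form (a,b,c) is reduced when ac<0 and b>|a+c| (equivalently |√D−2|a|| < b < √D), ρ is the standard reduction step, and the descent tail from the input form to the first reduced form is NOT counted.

D = 3048, ⌊√D⌋ = 55
river: ρ → (-22,12,33)
river: ρ → (33,54,-1)
river: ρ → (-1,54,33)
river: ρ → (33,12,-22)
river: ρ → (-22,32,23)
river: ρ → (23,14,-31)
river: ρ → (-31,48,6)
river: ρ → (6,48,-31)
river: ρ → (-31,14,23)
river: ρ → (23,32,-22)
ρ-cycle length = 10 (tail of 0 descent steps not counted)

10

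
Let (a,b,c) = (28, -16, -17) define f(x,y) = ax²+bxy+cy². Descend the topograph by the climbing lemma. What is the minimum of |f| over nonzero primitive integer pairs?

descent: ρ → (-17,16,28)  [lands on river]
river: ρ → (28,40,-5)
river: ρ → (-5,40,28)
river: ρ → (28,16,-17)
river: ρ → (-17,18,27)
river: ρ → (27,36,-8)
river: ρ → (-8,44,7)
river: ρ → (7,40,-20)
river: ρ → (-20,40,7)
river: ρ → (7,44,-8)
river: ρ → (-8,36,27)
river: ρ → (27,18,-17)
closes: descent 1, river 12
min |a| on river = 5

5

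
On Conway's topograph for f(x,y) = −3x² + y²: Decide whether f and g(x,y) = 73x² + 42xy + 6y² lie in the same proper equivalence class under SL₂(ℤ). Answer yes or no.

D₁ = 12, D₂ = 12
river cycle of f (length 2): (1, 2, -2), (-2, 2, 1)
river cycle of g (length 2): (1, 2, -2), (-2, 2, 1)
cycles coincide ⇒ equivalent

yes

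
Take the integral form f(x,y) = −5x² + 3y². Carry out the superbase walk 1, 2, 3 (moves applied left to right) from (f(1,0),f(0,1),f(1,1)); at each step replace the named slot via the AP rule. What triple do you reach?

start (-5,3,-2) = (f(1,0),f(0,1),f(1,1))
replace slot 1: 2·(3+(-2)) − (-5) = 7 → (7,3,-2)
replace slot 2: 2·(7+(-2)) − 3 = 7 → (7,7,-2)
replace slot 3: 2·(7+7) − (-2) = 30 → (7,7,30)

7,7,30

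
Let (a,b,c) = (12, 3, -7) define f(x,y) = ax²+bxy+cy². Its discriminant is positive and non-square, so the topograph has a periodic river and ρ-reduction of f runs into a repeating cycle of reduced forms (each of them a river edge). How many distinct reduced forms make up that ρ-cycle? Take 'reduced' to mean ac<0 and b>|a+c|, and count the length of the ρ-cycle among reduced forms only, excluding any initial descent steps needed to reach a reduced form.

D = 345, ⌊√D⌋ = 18
descent: ρ → (-7,11,8)  [lands on river]
river: ρ → (8,5,-10)
river: ρ → (-10,15,3)
river: ρ → (3,15,-10)
river: ρ → (-10,5,8)
river: ρ → (8,11,-7)
river: ρ → (-7,17,2)
river: ρ → (2,15,-15)
river: ρ → (-15,15,2)
river: ρ → (2,17,-7)
ρ-cycle length = 10 (tail of 1 descent step not counted)

10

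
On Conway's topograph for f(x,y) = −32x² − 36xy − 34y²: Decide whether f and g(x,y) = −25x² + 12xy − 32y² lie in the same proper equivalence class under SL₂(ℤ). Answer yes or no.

D₁ = -3056, D₂ = -3056
f is negative-definite; reduce −f:
−f: translate: b→-28 (≡36 mod 64), so (32,36,34)→(32,-28,30)
−f: flip: (32,-28,30)→(30,28,32)
−f: reduced (well bottom): (30,28,32) with a≤c, −a<b≤a
flip sign back: reduced form of f is (-30,-28,-32)
g is negative-definite; reduce −g:
−g: reduced (well bottom): (25,-12,32) with a≤c, −a<b≤a
flip sign back: reduced form of g is (-25,12,-32)
reduced forms (-30, -28, -32) vs (-25, 12, -32) ⇒ inequivalent

no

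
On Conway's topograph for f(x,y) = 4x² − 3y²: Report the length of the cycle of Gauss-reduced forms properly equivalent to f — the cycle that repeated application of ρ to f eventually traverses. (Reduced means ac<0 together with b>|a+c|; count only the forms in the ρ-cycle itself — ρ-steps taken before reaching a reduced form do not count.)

D = 48, ⌊√D⌋ = 6
descent: ρ → (-3,6,1)  [lands on river]
river: ρ → (1,6,-3)
ρ-cycle length = 2 (tail of 1 descent step not counted)

2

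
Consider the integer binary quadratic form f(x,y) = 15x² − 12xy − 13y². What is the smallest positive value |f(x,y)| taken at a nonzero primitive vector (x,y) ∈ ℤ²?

descent: ρ → (-13,12,15)  [lands on river]
river: ρ → (15,18,-10)
river: ρ → (-10,22,11)
river: ρ → (11,22,-10)
river: ρ → (-10,18,15)
river: ρ → (15,12,-13)
river: ρ → (-13,14,14)
river: ρ → (14,14,-13)
closes: descent 1, river 8
min |a| on river = 10

10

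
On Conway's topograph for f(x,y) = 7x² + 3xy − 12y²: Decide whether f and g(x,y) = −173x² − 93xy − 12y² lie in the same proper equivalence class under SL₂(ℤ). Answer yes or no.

D₁ = 345, D₂ = 345
river cycle of f (length 10): (7, 17, -2), (-2, 15, 15), (15, 15, -2), (-2, 17, 7), (7, 11, -8), (-8, 5, 10), (10, 15, -3), (-3, 15, 10), (10, 5, -8), (-8, 11, 7)
river cycle of g (length 10): (7, 17, -2), (-2, 15, 15), (15, 15, -2), (-2, 17, 7), (7, 11, -8), (-8, 5, 10), (10, 15, -3), (-3, 15, 10), (10, 5, -8), (-8, 11, 7)
cycles coincide ⇒ equivalent

yes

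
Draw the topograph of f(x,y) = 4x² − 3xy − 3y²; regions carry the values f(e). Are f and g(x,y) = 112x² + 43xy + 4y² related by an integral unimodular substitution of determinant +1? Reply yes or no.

D₁ = 57, D₂ = 57
river cycle of f (length 6): (-3, 3, 4), (4, 5, -2), (-2, 7, 1), (1, 7, -2), (-2, 5, 4), (4, 3, -3)
river cycle of g (length 6): (4, 5, -2), (-2, 7, 1), (1, 7, -2), (-2, 5, 4), (4, 3, -3), (-3, 3, 4)
cycles coincide ⇒ equivalent

yes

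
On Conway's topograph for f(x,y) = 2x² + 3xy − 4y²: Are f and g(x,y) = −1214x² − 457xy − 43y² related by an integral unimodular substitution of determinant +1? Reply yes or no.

D₁ = 41, D₂ = 41
river cycle of f (length 10): (-4, 5, 1), (1, 5, -4), (-4, 3, 2), (2, 5, -2), (-2, 3, 4), (4, 5, -1), (-1, 5, 4), (4, 3, -2), (-2, 5, 2), (2, 3, -4)
river cycle of g (length 10): (-4, 5, 1), (1, 5, -4), (-4, 3, 2), (2, 5, -2), (-2, 3, 4), (4, 5, -1), (-1, 5, 4), (4, 3, -2), (-2, 5, 2), (2, 3, -4)
cycles coincide ⇒ equivalent

yes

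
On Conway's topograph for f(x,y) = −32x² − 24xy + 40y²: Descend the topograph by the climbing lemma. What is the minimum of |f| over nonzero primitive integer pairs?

descent: ρ → (40,24,-32)  [lands on river]
river: ρ → (-32,40,32)
river: ρ → (32,24,-40)
river: ρ → (-40,56,16)
river: ρ → (16,72,-8)
river: ρ → (-8,72,16)
river: ρ → (16,56,-40)
river: ρ → (-40,24,32)
river: ρ → (32,40,-32)
river: ρ → (-32,24,40)
river: ρ → (40,56,-16)
river: ρ → (-16,72,8)
river: ρ → (8,72,-16)
river: ρ → (-16,56,40)
closes: descent 1, river 14
min |a| on river = 8

8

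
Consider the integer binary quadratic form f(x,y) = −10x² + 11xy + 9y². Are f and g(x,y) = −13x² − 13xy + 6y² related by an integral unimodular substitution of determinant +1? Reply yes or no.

D₁ = 481, D₂ = 481
river cycle of f (length 30): (9, 7, -12), (-12, 17, 4), (4, 15, -16), (-16, 17, 3), (3, 19, -10), (-10, 21, 1), (1, 21, -10), (-10, 19, 3), (3, 17, -16), (-16, 15, 4), … (20 more)
river cycle of g (length 26): (6, 13, -13), (-13, 13, 6), (6, 11, -15), (-15, 19, 2), (2, 21, -5), (-5, 19, 6), (6, 17, -8), (-8, 15, 8), (8, 17, -6), (-6, 19, 5), … (16 more)
cycles differ ⇒ inequivalent

no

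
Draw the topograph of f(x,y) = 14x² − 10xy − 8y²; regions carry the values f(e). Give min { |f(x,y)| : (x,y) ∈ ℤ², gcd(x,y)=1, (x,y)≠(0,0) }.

descent: ρ → (-8,10,14)  [lands on river]
river: ρ → (14,18,-4)
river: ρ → (-4,22,4)
river: ρ → (4,18,-14)
river: ρ → (-14,10,8)
river: ρ → (8,22,-2)
river: ρ → (-2,22,8)
river: ρ → (8,10,-14)
river: ρ → (-14,18,4)
river: ρ → (4,22,-4)
river: ρ → (-4,18,14)
river: ρ → (14,10,-8)
river: ρ → (-8,22,2)
river: ρ → (2,22,-8)
closes: descent 1, river 14
min |a| on river = 2

2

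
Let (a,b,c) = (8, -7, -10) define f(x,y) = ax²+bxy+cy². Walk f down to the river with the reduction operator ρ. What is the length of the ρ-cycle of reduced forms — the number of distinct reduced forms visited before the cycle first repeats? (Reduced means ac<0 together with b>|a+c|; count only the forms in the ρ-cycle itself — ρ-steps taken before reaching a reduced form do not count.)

D = 369, ⌊√D⌋ = 19
descent: ρ → (-10,7,8)  [lands on river]
river: ρ → (8,9,-9)
river: ρ → (-9,9,8)
river: ρ → (8,7,-10)
river: ρ → (-10,13,5)
river: ρ → (5,17,-4)
river: ρ → (-4,15,9)
river: ρ → (9,3,-10)
river: ρ → (-10,17,2)
river: ρ → (2,19,-1)
river: ρ → (-1,19,2)
river: ρ → (2,17,-10)
river: ρ → (-10,3,9)
river: ρ → (9,15,-4)
river: ρ → (-4,17,5)
river: ρ → (5,13,-10)
ρ-cycle length = 16 (tail of 1 descent step not counted)

16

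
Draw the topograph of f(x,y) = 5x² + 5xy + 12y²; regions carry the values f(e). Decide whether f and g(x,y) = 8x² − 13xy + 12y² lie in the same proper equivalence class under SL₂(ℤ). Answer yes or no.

D₁ = -215, D₂ = -215
f: reduced (well bottom): (5,5,12) with a≤c, −a<b≤a
g: translate: b→3 (≡-13 mod 16), so (8,-13,12)→(8,3,7)
g: flip: (8,3,7)→(7,-3,8)
g: reduced (well bottom): (7,-3,8) with a≤c, −a<b≤a
reduced forms (5, 5, 12) vs (7, -3, 8) ⇒ inequivalent

no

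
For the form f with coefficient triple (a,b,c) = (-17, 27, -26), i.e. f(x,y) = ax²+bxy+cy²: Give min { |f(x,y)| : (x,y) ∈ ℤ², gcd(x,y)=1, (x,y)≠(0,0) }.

translate: b→7 (≡-27 mod 34), so (17,-27,26)→(17,7,16)
flip: (17,7,16)→(16,-7,17)
reduced (well bottom): (16,-7,17) with a≤c, −a<b≤a
well minimum |f| = |-16| = 16 (negative-definite)

16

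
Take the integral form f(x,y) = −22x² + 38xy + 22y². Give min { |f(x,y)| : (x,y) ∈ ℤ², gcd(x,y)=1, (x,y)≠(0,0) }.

river: ρ → (22,50,-10)
river: ρ → (-10,50,22)
river: ρ → (22,38,-22)
river: ρ → (-22,50,10)
river: ρ → (10,50,-22)
river: ρ → (-22,38,22)
closes: descent 0, river 6
min |a| on river = 10

10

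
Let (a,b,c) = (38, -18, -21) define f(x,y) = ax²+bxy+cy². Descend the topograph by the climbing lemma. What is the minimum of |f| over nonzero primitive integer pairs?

descent: ρ → (-21,18,38)  [lands on river]
river: ρ → (38,58,-1)
river: ρ → (-1,58,38)
river: ρ → (38,18,-21)
river: ρ → (-21,24,35)
river: ρ → (35,46,-10)
river: ρ → (-10,54,15)
river: ρ → (15,36,-37)
river: ρ → (-37,38,14)
river: ρ → (14,46,-25)
river: ρ → (-25,54,6)
river: ρ → (6,54,-25)
river: ρ → (-25,46,14)
river: ρ → (14,38,-37)
river: ρ → (-37,36,15)
river: ρ → (15,54,-10)
river: ρ → (-10,46,35)
river: ρ → (35,24,-21)
closes: descent 1, river 18
min |a| on river = 1

1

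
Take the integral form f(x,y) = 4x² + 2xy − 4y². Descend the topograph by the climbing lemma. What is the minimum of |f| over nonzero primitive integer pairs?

river: ρ → (-4,6,2)
river: ρ → (2,6,-4)
river: ρ → (-4,2,4)
river: ρ → (4,6,-2)
river: ρ → (-2,6,4)
river: ρ → (4,2,-4)
closes: descent 0, river 6
min |a| on river = 2

2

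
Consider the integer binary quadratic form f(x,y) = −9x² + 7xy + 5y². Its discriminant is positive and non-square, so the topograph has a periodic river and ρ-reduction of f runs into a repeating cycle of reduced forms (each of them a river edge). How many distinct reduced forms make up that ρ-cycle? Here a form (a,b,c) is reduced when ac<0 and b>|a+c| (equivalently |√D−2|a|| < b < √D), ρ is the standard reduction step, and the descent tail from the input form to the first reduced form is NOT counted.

D = 229, ⌊√D⌋ = 15
river: ρ → (5,13,-3)
river: ρ → (-3,11,9)
river: ρ → (9,7,-5)
river: ρ → (-5,13,3)
river: ρ → (3,11,-9)
river: ρ → (-9,7,5)
ρ-cycle length = 6 (tail of 0 descent steps not counted)

6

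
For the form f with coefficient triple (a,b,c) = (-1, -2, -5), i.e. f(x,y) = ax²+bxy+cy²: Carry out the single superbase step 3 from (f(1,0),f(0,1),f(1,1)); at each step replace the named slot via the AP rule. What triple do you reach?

start (-1,-5,-8) = (f(1,0),f(0,1),f(1,1))
replace slot 3: 2·((-1)+(-5)) − (-8) = -4 → (-1,-5,-4)

-1,-5,-4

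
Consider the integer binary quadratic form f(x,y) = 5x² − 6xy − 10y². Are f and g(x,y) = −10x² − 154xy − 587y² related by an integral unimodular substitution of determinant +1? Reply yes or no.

D₁ = 236, D₂ = 236
river cycle of f (length 6): (-10, 6, 5), (5, 14, -2), (-2, 14, 5), (5, 6, -10), (-10, 14, 1), (1, 14, -10)
river cycle of g (length 6): (-10, 6, 5), (5, 14, -2), (-2, 14, 5), (5, 6, -10), (-10, 14, 1), (1, 14, -10)
cycles coincide ⇒ equivalent

yes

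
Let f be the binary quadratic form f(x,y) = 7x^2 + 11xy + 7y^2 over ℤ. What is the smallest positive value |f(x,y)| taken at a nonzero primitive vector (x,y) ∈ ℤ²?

translate: b→-3 (≡11 mod 14), so (7,11,7)→(7,-3,3)
flip: (7,-3,3)→(3,3,7)
reduced (well bottom): (3,3,7) with a≤c, −a<b≤a
well minimum = a = 3

3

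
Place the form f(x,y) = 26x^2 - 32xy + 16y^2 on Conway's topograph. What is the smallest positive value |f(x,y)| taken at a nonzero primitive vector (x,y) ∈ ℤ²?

translate: b→20 (≡-32 mod 52), so (26,-32,16)→(26,20,10)
flip: (26,20,10)→(10,-20,26)
translate: b→0 (≡-20 mod 20), so (10,-20,26)→(10,0,16)
reduced (well bottom): (10,0,16) with a≤c, −a<b≤a
well minimum = a = 10

10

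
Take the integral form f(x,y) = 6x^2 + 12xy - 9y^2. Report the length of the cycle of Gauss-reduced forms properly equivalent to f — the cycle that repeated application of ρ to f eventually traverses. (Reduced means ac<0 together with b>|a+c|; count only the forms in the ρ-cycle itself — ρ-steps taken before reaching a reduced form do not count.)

D = 360, ⌊√D⌋ = 18
river: ρ → (-9,6,9)
river: ρ → (9,12,-6)
river: ρ → (-6,12,9)
river: ρ → (9,6,-9)
river: ρ → (-9,12,6)
river: ρ → (6,12,-9)
ρ-cycle length = 6 (tail of 0 descent steps not counted)

6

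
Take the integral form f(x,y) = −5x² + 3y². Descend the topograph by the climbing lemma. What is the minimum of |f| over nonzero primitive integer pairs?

descent: ρ → (3,6,-2)  [lands on river]
river: ρ → (-2,6,3)
closes: descent 1, river 2
min |a| on river = 2

2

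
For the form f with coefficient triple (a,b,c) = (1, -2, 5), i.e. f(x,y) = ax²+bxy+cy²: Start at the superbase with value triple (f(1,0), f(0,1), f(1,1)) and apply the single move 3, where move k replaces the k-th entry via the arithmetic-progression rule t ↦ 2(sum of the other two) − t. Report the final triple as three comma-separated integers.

start (1,5,4) = (f(1,0),f(0,1),f(1,1))
replace slot 3: 2·(1+5) − 4 = 8 → (1,5,8)

1,5,8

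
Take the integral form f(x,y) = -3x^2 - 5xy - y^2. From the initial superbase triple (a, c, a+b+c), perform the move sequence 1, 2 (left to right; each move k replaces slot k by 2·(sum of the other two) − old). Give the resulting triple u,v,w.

start (-3,-1,-9) = (f(1,0),f(0,1),f(1,1))
replace slot 1: 2·((-1)+(-9)) − (-3) = -17 → (-17,-1,-9)
replace slot 2: 2·((-17)+(-9)) − (-1) = -51 → (-17,-51,-9)

-17,-51,-9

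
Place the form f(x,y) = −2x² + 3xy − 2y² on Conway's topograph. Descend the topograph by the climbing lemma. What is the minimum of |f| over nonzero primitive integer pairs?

translate: b→1 (≡-3 mod 4), so (2,-3,2)→(2,1,1)
flip: (2,1,1)→(1,-1,2)
translate: b→1 (≡-1 mod 2), so (1,-1,2)→(1,1,2)
reduced (well bottom): (1,1,2) with a≤c, −a<b≤a
well minimum |f| = |-1| = 1 (negative-definite)

1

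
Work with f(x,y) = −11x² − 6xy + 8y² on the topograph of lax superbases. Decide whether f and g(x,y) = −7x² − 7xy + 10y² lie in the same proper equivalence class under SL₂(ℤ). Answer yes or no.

D₁ = 388, D₂ = 329
discriminants differ ⇒ not SL₂(ℤ)-equivalent

no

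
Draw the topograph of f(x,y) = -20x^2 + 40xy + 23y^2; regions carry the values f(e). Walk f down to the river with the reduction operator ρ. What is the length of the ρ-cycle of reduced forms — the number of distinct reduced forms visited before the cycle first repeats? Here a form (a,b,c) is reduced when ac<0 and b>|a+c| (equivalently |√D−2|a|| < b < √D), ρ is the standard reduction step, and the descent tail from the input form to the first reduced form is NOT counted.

D = 3440, ⌊√D⌋ = 58
river: ρ → (23,52,-8)
river: ρ → (-8,44,47)
river: ρ → (47,50,-5)
river: ρ → (-5,50,47)
river: ρ → (47,44,-8)
river: ρ → (-8,52,23)
river: ρ → (23,40,-20)
river: ρ → (-20,40,23)
ρ-cycle length = 8 (tail of 0 descent steps not counted)

8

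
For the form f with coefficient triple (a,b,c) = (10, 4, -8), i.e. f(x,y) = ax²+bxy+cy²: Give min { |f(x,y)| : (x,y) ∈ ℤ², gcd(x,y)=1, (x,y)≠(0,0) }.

river: ρ → (-8,12,6)
river: ρ → (6,12,-8)
river: ρ → (-8,4,10)
river: ρ → (10,16,-2)
river: ρ → (-2,16,10)
river: ρ → (10,4,-8)
closes: descent 0, river 6
min |a| on river = 2

2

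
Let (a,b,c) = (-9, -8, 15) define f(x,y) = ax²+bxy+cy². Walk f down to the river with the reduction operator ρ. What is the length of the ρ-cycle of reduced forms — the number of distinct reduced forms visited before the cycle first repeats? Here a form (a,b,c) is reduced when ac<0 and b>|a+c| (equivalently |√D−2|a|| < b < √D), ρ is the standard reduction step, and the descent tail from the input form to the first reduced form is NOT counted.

D = 604, ⌊√D⌋ = 24
descent: ρ → (15,8,-9)  [lands on river]
river: ρ → (-9,10,14)
river: ρ → (14,18,-5)
river: ρ → (-5,22,6)
river: ρ → (6,14,-17)
river: ρ → (-17,20,3)
river: ρ → (3,22,-10)
river: ρ → (-10,18,7)
river: ρ → (7,24,-1)
river: ρ → (-1,24,7)
river: ρ → (7,18,-10)
river: ρ → (-10,22,3)
river: ρ → (3,20,-17)
river: ρ → (-17,14,6)
river: ρ → (6,22,-5)
river: ρ → (-5,18,14)
river: ρ → (14,10,-9)
river: ρ → (-9,8,15)
river: ρ → (15,22,-2)
river: ρ → (-2,22,15)
ρ-cycle length = 20 (tail of 1 descent step not counted)

20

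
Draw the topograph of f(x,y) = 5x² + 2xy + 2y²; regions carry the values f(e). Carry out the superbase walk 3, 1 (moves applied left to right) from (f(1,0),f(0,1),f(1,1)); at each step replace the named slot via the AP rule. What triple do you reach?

start (5,2,9) = (f(1,0),f(0,1),f(1,1))
replace slot 3: 2·(5+2) − 9 = 5 → (5,2,5)
replace slot 1: 2·(2+5) − 5 = 9 → (9,2,5)

9,2,5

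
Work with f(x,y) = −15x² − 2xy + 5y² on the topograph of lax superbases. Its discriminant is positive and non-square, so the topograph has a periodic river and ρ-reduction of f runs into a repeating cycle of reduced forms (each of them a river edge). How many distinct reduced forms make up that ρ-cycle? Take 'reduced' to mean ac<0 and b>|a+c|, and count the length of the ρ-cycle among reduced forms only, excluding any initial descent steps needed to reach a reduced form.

D = 304, ⌊√D⌋ = 17
descent: ρ → (5,12,-8)  [lands on river]
river: ρ → (-8,4,9)
river: ρ → (9,14,-3)
river: ρ → (-3,16,4)
river: ρ → (4,16,-3)
river: ρ → (-3,14,9)
river: ρ → (9,4,-8)
river: ρ → (-8,12,5)
river: ρ → (5,8,-12)
river: ρ → (-12,16,1)
river: ρ → (1,16,-12)
river: ρ → (-12,8,5)
ρ-cycle length = 12 (tail of 1 descent step not counted)

12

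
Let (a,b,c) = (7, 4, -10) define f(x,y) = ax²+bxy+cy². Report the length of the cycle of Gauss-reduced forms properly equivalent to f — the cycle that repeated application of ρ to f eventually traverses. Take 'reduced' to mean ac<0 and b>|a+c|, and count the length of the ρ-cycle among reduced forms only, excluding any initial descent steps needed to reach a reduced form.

D = 296, ⌊√D⌋ = 17
river: ρ → (-10,16,1)
river: ρ → (1,16,-10)
river: ρ → (-10,4,7)
river: ρ → (7,10,-7)
river: ρ → (-7,4,10)
river: ρ → (10,16,-1)
river: ρ → (-1,16,10)
river: ρ → (10,4,-7)
river: ρ → (-7,10,7)
river: ρ → (7,4,-10)
ρ-cycle length = 10 (tail of 0 descent steps not counted)

10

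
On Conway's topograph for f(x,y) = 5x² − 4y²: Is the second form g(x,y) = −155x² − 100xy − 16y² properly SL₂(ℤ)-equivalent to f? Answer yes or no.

D₁ = 80, D₂ = 80
river cycle of f (length 2): (-4, 8, 1), (1, 8, -4)
river cycle of g (length 2): (1, 8, -4), (-4, 8, 1)
cycles coincide ⇒ equivalent

yes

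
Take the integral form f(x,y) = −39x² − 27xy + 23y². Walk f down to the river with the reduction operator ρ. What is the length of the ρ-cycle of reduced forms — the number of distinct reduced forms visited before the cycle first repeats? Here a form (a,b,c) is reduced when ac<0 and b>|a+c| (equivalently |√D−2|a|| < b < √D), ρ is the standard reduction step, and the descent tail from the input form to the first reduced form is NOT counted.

D = 4317, ⌊√D⌋ = 65
descent: ρ → (23,27,-39)  [lands on river]
river: ρ → (-39,51,11)
river: ρ → (11,59,-19)
river: ρ → (-19,55,17)
river: ρ → (17,47,-31)
river: ρ → (-31,15,33)
river: ρ → (33,51,-13)
river: ρ → (-13,53,29)
river: ρ → (29,63,-3)
river: ρ → (-3,63,29)
river: ρ → (29,53,-13)
river: ρ → (-13,51,33)
river: ρ → (33,15,-31)
river: ρ → (-31,47,17)
river: ρ → (17,55,-19)
river: ρ → (-19,59,11)
river: ρ → (11,51,-39)
river: ρ → (-39,27,23)
river: ρ → (23,65,-1)
river: ρ → (-1,65,23)
ρ-cycle length = 20 (tail of 1 descent step not counted)

20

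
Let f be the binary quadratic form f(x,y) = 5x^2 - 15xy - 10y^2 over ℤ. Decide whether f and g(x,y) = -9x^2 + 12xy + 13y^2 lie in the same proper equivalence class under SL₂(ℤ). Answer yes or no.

D₁ = 425, D₂ = 612
discriminants differ ⇒ not SL₂(ℤ)-equivalent

no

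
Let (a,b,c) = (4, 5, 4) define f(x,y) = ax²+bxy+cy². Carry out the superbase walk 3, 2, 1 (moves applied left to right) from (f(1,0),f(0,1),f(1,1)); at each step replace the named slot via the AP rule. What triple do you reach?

start (4,4,13) = (f(1,0),f(0,1),f(1,1))
replace slot 3: 2·(4+4) − 13 = 3 → (4,4,3)
replace slot 2: 2·(4+3) − 4 = 10 → (4,10,3)
replace slot 1: 2·(10+3) − 4 = 22 → (22,10,3)

22,10,3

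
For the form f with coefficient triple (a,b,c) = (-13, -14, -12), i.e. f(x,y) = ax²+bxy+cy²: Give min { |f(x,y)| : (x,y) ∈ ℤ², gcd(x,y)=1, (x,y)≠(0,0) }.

translate: b→-12 (≡14 mod 26), so (13,14,12)→(13,-12,11)
flip: (13,-12,11)→(11,12,13)
translate: b→-10 (≡12 mod 22), so (11,12,13)→(11,-10,12)
reduced (well bottom): (11,-10,12) with a≤c, −a<b≤a
well minimum |f| = |-11| = 11 (negative-definite)

11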